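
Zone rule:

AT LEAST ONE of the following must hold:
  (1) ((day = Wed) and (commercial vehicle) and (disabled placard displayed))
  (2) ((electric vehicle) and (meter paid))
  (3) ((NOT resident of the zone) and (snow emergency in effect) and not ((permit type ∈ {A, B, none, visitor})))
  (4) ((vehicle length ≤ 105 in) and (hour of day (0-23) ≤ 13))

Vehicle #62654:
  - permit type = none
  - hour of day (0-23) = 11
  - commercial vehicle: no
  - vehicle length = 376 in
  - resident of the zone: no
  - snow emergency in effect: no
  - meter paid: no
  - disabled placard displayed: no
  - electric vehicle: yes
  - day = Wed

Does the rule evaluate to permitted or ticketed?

Ticketed

Atomic conditions:
  day = Wed: Wed == Wed is true
  commercial vehicle: no → false
  disabled placard displayed: no → false
  electric vehicle: yes → true
  meter paid: no → false
  NOT resident of the zone: no → true
  snow emergency in effect: no → false
  permit type ∈ {A, B, none, visitor}: none is in the set → true
  vehicle length ≤ 105 in: 376 ≤ 105 is false
  hour of day (0-23) ≤ 13: 11 ≤ 13 is true
Combine:
[1] true AND false AND false = false
[2] true AND false = false
[3.3] NOT true = false
[3] true AND false AND false = false
[4] false AND true = false
[root] false OR false OR false OR false = false
Overall: false → ticketed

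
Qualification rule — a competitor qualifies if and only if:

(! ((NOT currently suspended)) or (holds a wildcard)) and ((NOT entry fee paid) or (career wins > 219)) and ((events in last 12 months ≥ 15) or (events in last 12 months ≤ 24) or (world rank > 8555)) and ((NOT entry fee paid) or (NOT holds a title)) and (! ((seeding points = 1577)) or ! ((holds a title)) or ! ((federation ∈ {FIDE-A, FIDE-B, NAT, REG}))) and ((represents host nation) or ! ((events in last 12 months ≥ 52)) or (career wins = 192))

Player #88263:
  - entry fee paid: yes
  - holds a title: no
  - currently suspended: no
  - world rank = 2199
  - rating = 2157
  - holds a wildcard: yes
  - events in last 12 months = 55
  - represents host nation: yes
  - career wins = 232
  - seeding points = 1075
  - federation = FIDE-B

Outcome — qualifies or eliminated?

Qualifies

Atomic conditions:
  NOT currently suspended: no → true
  holds a wildcard: yes → true
  NOT entry fee paid: yes → false
  career wins > 219: 232 > 219 is true
  events in last 12 months ≥ 15: 55 ≥ 15 is true
  events in last 12 months ≤ 24: 55 ≤ 24 is false
  world rank > 8555: 2199 > 8555 is false
  NOT holds a title: no → true
  seeding points = 1577: 1075 == 1577 is false
  holds a title: no → false
  federation ∈ {FIDE-A, FIDE-B, NAT, REG}: FIDE-B is in the set → true
  represents host nation: yes → true
  events in last 12 months ≥ 52: 55 ≥ 52 is true
  career wins = 192: 232 == 192 is false
Combine:
[1.1] NOT true = false
[1] false OR true = true
[2] false OR true = true
[3] true OR false OR false = true
[4] false OR true = true
[5.1] NOT false = true
[5.2] NOT false = true
[5.3] NOT true = false
[5] true OR true OR false = true
[6.2] NOT true = false
[6] true OR false OR false = true
[root] true AND true AND true AND true AND true AND true = true
Overall: true → qualifies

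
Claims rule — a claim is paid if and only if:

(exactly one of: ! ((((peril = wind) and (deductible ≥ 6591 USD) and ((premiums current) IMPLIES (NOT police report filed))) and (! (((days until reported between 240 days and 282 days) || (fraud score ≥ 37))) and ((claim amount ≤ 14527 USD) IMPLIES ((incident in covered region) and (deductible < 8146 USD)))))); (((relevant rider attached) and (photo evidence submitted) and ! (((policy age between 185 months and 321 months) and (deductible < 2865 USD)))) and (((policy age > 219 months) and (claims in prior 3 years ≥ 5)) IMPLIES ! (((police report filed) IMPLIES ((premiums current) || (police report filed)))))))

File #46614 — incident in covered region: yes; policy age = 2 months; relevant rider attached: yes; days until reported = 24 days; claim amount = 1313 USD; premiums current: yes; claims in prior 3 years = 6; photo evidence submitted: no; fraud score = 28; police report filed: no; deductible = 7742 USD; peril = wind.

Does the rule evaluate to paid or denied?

Atomic conditions:
  peril = wind: wind == wind is true
  deductible ≥ 6591 USD: 7742 ≥ 6591 is true
  premiums current: yes → true
  NOT police report filed: no → true
  days until reported between 240 days and 282 days: 24 in [240, 282] is false
  fraud score ≥ 37: 28 ≥ 37 is false
  claim amount ≤ 14527 USD: 1313 ≤ 14527 is true
  incident in covered region: yes → true
  deductible < 8146 USD: 7742 < 8146 is true
  relevant rider attached: yes → true
  photo evidence submitted: no → false
  policy age between 185 months and 321 months: 2 in [185, 321] is false
  deductible < 2865 USD: 7742 < 2865 is false
  policy age > 219 months: 2 > 219 is false
  claims in prior 3 years ≥ 5: 6 ≥ 5 is true
  police report filed: no → false
Combine:
[1.1.1.3] true → true = true
[1.1.1] true AND true AND true = true
[1.1.2.1.1] false OR false = false
[1.1.2.1] NOT false = true
[1.1.2.2.2] true AND true = true
[1.1.2.2] true → true = true
[1.1.2] true AND true = true
[1.1] true AND true = true
[1] NOT true = false
[2.1.3.1] false AND false = false
[2.1.3] NOT false = true
[2.1] true AND false AND true = false
[2.2.1] false AND true = false
[2.2.2.1.2] true OR false = true
[2.2.2.1] false → true (antecedent false ⇒ implication holds) = true
[2.2.2] NOT true = false
[2.2] false → false (antecedent false ⇒ implication holds) = true
[2] false AND true = false
[root] exactly-one(false, false) = false
Overall: false → denied

Denied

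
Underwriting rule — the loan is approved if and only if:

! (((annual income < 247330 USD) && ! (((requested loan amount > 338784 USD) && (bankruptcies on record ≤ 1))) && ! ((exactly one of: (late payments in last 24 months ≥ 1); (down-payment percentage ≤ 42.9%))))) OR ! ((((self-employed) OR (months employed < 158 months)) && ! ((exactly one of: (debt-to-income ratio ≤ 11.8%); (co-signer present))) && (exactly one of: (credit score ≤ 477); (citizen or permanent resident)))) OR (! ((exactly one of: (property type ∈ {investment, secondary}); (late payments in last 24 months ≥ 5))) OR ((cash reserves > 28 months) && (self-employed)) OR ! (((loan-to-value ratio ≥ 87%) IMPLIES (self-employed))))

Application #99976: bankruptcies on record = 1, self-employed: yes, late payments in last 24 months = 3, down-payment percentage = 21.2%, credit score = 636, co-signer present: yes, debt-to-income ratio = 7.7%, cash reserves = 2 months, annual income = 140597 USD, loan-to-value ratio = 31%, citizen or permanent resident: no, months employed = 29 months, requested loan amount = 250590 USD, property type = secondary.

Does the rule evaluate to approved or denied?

Atomic conditions:
  annual income < 247330 USD: 140597 < 247330 is true
  requested loan amount > 338784 USD: 250590 > 338784 is false
  bankruptcies on record ≤ 1: 1 ≤ 1 is true
  late payments in last 24 months ≥ 1: 3 ≥ 1 is true
  down-payment percentage ≤ 42.9%: 21.2 ≤ 42.9 is true
  self-employed: yes → true
  months employed < 158 months: 29 < 158 is true
  debt-to-income ratio ≤ 11.8%: 7.7 ≤ 11.8 is true
  co-signer present: yes → true
  credit score ≤ 477: 636 ≤ 477 is false
  citizen or permanent resident: no → false
  property type ∈ {investment, secondary}: secondary is in the set → true
  late payments in last 24 months ≥ 5: 3 ≥ 5 is false
  cash reserves > 28 months: 2 > 28 is false
  loan-to-value ratio ≥ 87%: 31 ≥ 87 is false
Combine:
[1.1.2.1] false AND true = false
[1.1.2] NOT false = true
[1.1.3.1] exactly-one(true, true) = false
[1.1.3] NOT false = true
[1.1] true AND true AND true = true
[1] NOT true = false
[2.1.1] true OR true = true
[2.1.2.1] exactly-one(true, true) = false
[2.1.2] NOT false = true
[2.1.3] exactly-one(false, false) = false
[2.1] true AND true AND false = false
[2] NOT false = true
[3.1.1] exactly-one(true, false) = true
[3.1] NOT true = false
[3.2] false AND true = false
[3.3.1] false → true (antecedent false ⇒ implication holds) = true
[3.3] NOT true = false
[3] false OR false OR false = false
[root] false OR true OR false = true
Overall: true → approved

Approved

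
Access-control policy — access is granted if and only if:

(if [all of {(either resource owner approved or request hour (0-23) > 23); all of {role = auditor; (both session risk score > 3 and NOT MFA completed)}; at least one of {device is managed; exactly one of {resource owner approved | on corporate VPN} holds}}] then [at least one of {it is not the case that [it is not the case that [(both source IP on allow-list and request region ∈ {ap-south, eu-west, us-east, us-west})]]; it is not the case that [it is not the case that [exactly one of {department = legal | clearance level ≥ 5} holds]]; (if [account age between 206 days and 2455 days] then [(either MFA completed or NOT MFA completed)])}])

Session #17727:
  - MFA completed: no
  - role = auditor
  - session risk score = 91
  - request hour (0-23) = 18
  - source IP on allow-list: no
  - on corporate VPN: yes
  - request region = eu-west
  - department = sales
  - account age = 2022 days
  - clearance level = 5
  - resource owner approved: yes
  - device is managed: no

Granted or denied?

Atomic conditions:
  resource owner approved: yes → true
  request hour (0-23) > 23: 18 > 23 is false
  role = auditor: auditor == auditor is true
  session risk score > 3: 91 > 3 is true
  NOT MFA completed: no → true
  device is managed: no → false
  on corporate VPN: yes → true
  source IP on allow-list: no → false
  request region ∈ {ap-south, eu-west, us-east, us-west}: eu-west is in the set → true
  department = legal: sales == legal is false
  clearance level ≥ 5: 5 ≥ 5 is true
  account age between 206 days and 2455 days: 2022 in [206, 2455] is true
  MFA completed: no → false
Combine:
[1.1] true OR false = true
[1.2.2] true AND true = true
[1.2] true AND true = true
[1.3.2] exactly-one(true, true) = false
[1.3] false OR false = false
[1] true AND true AND false = false
[2.1.1.1] false AND true = false
[2.1.1] NOT false = true
[2.1] NOT true = false
[2.2.1.1] exactly-one(false, true) = true
[2.2.1] NOT true = false
[2.2] NOT false = true
[2.3.2] false OR true = true
[2.3] true → true = true
[2] false OR true OR true = true
[root] false → true (antecedent false ⇒ implication holds) = true
Overall: true → granted

Granted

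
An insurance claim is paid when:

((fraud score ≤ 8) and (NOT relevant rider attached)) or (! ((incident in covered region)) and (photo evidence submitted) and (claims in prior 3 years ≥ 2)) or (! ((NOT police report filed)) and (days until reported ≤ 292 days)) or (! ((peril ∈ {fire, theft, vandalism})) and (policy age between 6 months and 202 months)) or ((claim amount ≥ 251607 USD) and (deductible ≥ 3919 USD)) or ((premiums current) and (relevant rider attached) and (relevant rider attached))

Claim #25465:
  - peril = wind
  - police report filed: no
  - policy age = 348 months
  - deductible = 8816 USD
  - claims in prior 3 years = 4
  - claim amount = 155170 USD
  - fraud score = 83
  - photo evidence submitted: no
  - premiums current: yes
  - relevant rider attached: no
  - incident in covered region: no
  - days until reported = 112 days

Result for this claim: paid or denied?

Denied

Atomic conditions:
  fraud score ≤ 8: 83 ≤ 8 is false
  NOT relevant rider attached: no → true
  incident in covered region: no → false
  photo evidence submitted: no → false
  claims in prior 3 years ≥ 2: 4 ≥ 2 is true
  NOT police report filed: no → true
  days until reported ≤ 292 days: 112 ≤ 292 is true
  peril ∈ {fire, theft, vandalism}: wind is not in the set → false
  policy age between 6 months and 202 months: 348 in [6, 202] is false
  claim amount ≥ 251607 USD: 155170 ≥ 251607 is false
  deductible ≥ 3919 USD: 8816 ≥ 3919 is true
  premiums current: yes → true
  relevant rider attached: no → false
Combine:
[1] false AND true = false
[2.1] NOT false = true
[2] true AND false AND true = false
[3.1] NOT true = false
[3] false AND true = false
[4.1] NOT false = true
[4] true AND false = false
[5] false AND true = false
[6] true AND false AND false = false
[root] false OR false OR false OR false OR false OR false = false
Overall: false → denied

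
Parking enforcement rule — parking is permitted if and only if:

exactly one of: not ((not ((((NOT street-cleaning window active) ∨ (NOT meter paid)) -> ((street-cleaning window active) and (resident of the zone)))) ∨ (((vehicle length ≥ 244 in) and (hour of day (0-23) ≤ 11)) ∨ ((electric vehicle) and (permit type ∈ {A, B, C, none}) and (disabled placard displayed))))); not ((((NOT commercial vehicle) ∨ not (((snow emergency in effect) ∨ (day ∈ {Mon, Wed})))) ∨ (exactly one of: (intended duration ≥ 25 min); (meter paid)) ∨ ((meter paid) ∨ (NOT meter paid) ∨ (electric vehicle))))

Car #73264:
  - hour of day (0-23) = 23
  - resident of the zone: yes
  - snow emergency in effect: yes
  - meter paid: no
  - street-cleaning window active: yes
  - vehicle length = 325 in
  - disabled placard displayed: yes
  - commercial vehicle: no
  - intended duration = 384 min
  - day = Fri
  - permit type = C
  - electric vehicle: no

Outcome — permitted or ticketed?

Permitted

Atomic conditions:
  NOT street-cleaning window active: yes → false
  NOT meter paid: no → true
  street-cleaning window active: yes → true
  resident of the zone: yes → true
  vehicle length ≥ 244 in: 325 ≥ 244 is true
  hour of day (0-23) ≤ 11: 23 ≤ 11 is false
  electric vehicle: no → false
  permit type ∈ {A, B, C, none}: C is in the set → true
  disabled placard displayed: yes → true
  NOT commercial vehicle: no → true
  snow emergency in effect: yes → true
  day ∈ {Mon, Wed}: Fri is not in the set → false
  intended duration ≥ 25 min: 384 ≥ 25 is true
  meter paid: no → false
Combine:
[1.1.1.1.1] false OR true = true
[1.1.1.1.2] true AND true = true
[1.1.1.1] true → true = true
[1.1.1] NOT true = false
[1.1.2.1] true AND false = false
[1.1.2.2] false AND true AND true = false
[1.1.2] false OR false = false
[1.1] false OR false = false
[1] NOT false = true
[2.1.1.2.1] true OR false = true
[2.1.1.2] NOT true = false
[2.1.1] true OR false = true
[2.1.2] exactly-one(true, false) = true
[2.1.3] false OR true OR false = true
[2.1] true OR true OR true = true
[2] NOT true = false
[root] exactly-one(true, false) = true
Overall: true → permitted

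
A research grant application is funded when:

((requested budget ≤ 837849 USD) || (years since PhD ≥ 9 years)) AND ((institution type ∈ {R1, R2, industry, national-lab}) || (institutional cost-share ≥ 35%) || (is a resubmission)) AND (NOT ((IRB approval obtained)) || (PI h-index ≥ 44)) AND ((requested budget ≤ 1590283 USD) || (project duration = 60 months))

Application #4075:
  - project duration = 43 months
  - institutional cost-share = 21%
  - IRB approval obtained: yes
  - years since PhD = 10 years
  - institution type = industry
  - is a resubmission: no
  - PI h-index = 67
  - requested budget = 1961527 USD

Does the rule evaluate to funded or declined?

Declined

Atomic conditions:
  requested budget ≤ 837849 USD: 1961527 ≤ 837849 is false
  years since PhD ≥ 9 years: 10 ≥ 9 is true
  institution type ∈ {R1, R2, industry, national-lab}: industry is in the set → true
  institutional cost-share ≥ 35%: 21 ≥ 35 is false
  is a resubmission: no → false
  IRB approval obtained: yes → true
  PI h-index ≥ 44: 67 ≥ 44 is true
  requested budget ≤ 1590283 USD: 1961527 ≤ 1590283 is false
  project duration = 60 months: 43 == 60 is false
Combine:
[1] false OR true = true
[2] true OR false OR false = true
[3.1] NOT true = false
[3] false OR true = true
[4] false OR false = false
[root] true AND true AND true AND false = false
Overall: false → declined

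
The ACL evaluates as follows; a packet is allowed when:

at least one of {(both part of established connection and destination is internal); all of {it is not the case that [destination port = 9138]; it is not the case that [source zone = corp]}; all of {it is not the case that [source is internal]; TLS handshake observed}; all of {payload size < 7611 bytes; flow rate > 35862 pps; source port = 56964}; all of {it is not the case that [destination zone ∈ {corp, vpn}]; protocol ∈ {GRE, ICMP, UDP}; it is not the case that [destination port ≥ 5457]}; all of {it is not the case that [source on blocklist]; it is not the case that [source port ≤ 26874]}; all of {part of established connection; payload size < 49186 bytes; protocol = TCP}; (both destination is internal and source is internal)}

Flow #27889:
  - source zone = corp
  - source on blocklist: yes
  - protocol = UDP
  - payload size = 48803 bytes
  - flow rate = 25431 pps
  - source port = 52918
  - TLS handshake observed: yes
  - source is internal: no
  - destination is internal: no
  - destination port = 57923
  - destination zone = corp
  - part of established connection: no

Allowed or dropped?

Atomic conditions:
  part of established connection: no → false
  destination is internal: no → false
  destination port = 9138: 57923 == 9138 is false
  source zone = corp: corp == corp is true
  source is internal: no → false
  TLS handshake observed: yes → true
  payload size < 7611 bytes: 48803 < 7611 is false
  flow rate > 35862 pps: 25431 > 35862 is false
  source port = 56964: 52918 == 56964 is false
  destination zone ∈ {corp, vpn}: corp is in the set → true
  protocol ∈ {GRE, ICMP, UDP}: UDP is in the set → true
  destination port ≥ 5457: 57923 ≥ 5457 is true
  source on blocklist: yes → true
  source port ≤ 26874: 52918 ≤ 26874 is false
  payload size < 49186 bytes: 48803 < 49186 is true
  protocol = TCP: UDP == TCP is false
Combine:
[1] false AND false = false
[2.1] NOT false = true
[2.2] NOT true = false
[2] true AND false = false
[3.1] NOT false = true
[3] true AND true = true
[4] false AND false AND false = false
[5.1] NOT true = false
[5.3] NOT true = false
[5] false AND true AND false = false
[6.1] NOT true = false
[6.2] NOT false = true
[6] false AND true = false
[7] false AND true AND false = false
[8] false AND false = false
[root] false OR false OR true OR false OR false OR false OR false OR false = true
Overall: true → allowed

Allowed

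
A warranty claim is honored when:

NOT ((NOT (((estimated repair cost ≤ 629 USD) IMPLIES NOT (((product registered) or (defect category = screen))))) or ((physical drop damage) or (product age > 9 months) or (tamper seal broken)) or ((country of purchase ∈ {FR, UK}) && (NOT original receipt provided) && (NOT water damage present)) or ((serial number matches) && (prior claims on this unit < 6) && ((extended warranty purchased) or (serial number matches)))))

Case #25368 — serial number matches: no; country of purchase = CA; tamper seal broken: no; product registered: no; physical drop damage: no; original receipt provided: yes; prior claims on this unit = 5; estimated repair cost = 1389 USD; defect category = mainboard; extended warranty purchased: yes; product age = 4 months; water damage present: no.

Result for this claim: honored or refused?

Honored

Atomic conditions:
  estimated repair cost ≤ 629 USD: 1389 ≤ 629 is false
  product registered: no → false
  defect category = screen: mainboard == screen is false
  physical drop damage: no → false
  product age > 9 months: 4 > 9 is false
  tamper seal broken: no → false
  country of purchase ∈ {FR, UK}: CA is not in the set → false
  NOT original receipt provided: yes → false
  NOT water damage present: no → true
  serial number matches: no → false
  prior claims on this unit < 6: 5 < 6 is true
  extended warranty purchased: yes → true
Combine:
[1.1.1.2.1] false OR false = false
[1.1.1.2] NOT false = true
[1.1.1] false → true (antecedent false ⇒ implication holds) = true
[1.1] NOT true = false
[1.2] false OR false OR false = false
[1.3] false AND false AND true = false
[1.4.3] true OR false = true
[1.4] false AND true AND true = false
[1] false OR false OR false OR false = false
[root] NOT false = true
Overall: true → honored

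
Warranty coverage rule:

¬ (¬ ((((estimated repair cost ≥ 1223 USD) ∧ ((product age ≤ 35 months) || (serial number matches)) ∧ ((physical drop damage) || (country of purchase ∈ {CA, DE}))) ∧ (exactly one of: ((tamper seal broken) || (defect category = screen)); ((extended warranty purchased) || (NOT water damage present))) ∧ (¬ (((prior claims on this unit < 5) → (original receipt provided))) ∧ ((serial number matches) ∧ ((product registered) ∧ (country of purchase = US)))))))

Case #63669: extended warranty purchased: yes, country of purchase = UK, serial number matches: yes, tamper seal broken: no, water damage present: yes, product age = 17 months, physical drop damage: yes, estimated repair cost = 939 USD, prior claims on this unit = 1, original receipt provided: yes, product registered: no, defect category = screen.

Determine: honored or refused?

Refused

Atomic conditions:
  estimated repair cost ≥ 1223 USD: 939 ≥ 1223 is false
  product age ≤ 35 months: 17 ≤ 35 is true
  serial number matches: yes → true
  physical drop damage: yes → true
  country of purchase ∈ {CA, DE}: UK is not in the set → false
  tamper seal broken: no → false
  defect category = screen: screen == screen is true
  extended warranty purchased: yes → true
  NOT water damage present: yes → false
  prior claims on this unit < 5: 1 < 5 is true
  original receipt provided: yes → true
  product registered: no → false
  country of purchase = US: UK == US is false
Combine:
[1.1.1.2] true OR true = true
[1.1.1.3] true OR false = true
[1.1.1] false AND true AND true = false
[1.1.2.1] false OR true = true
[1.1.2.2] true OR false = true
[1.1.2] exactly-one(true, true) = false
[1.1.3.1.1] true → true = true
[1.1.3.1] NOT true = false
[1.1.3.2.2] false AND false = false
[1.1.3.2] true AND false = false
[1.1.3] false AND false = false
[1.1] false AND false AND false = false
[1] NOT false = true
[root] NOT true = false
Overall: false → refused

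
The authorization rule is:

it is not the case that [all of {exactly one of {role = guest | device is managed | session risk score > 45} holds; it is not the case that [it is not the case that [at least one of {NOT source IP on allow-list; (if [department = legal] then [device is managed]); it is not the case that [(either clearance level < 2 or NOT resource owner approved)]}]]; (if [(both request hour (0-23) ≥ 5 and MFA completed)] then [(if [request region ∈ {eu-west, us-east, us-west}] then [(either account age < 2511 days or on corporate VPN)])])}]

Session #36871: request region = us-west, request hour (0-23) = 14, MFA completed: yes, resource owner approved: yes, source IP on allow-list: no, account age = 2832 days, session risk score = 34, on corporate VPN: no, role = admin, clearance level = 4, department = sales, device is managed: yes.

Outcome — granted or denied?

Granted

Atomic conditions:
  role = guest: admin == guest is false
  device is managed: yes → true
  session risk score > 45: 34 > 45 is false
  NOT source IP on allow-list: no → true
  department = legal: sales == legal is false
  clearance level < 2: 4 < 2 is false
  NOT resource owner approved: yes → false
  request hour (0-23) ≥ 5: 14 ≥ 5 is true
  MFA completed: yes → true
  request region ∈ {eu-west, us-east, us-west}: us-west is in the set → true
  account age < 2511 days: 2832 < 2511 is false
  on corporate VPN: no → false
Combine:
[1.1] exactly-one(false, true, false) = true
[1.2.1.1.2] false → true (antecedent false ⇒ implication holds) = true
[1.2.1.1.3.1] false OR false = false
[1.2.1.1.3] NOT false = true
[1.2.1.1] true OR true OR true = true
[1.2.1] NOT true = false
[1.2] NOT false = true
[1.3.1] true AND true = true
[1.3.2.2] false OR false = false
[1.3.2] true → false = false
[1.3] true → false = false
[1] true AND true AND false = false
[root] NOT false = true
Overall: true → granted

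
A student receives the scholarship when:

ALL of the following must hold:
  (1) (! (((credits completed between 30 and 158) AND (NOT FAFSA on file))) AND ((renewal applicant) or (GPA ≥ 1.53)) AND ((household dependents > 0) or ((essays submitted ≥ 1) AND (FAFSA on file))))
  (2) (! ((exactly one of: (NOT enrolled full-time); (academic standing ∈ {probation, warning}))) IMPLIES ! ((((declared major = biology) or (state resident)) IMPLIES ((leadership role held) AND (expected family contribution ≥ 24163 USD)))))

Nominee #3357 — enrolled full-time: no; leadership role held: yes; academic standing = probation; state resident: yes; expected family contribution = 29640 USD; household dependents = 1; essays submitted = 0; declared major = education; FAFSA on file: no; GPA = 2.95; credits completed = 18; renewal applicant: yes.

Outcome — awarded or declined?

Declined

Atomic conditions:
  credits completed between 30 and 158: 18 in [30, 158] is false
  NOT FAFSA on file: no → true
  renewal applicant: yes → true
  GPA ≥ 1.53: 2.95 ≥ 1.53 is true
  household dependents > 0: 1 > 0 is true
  essays submitted ≥ 1: 0 ≥ 1 is false
  FAFSA on file: no → false
  NOT enrolled full-time: no → true
  academic standing ∈ {probation, warning}: probation is in the set → true
  declared major = biology: education == biology is false
  state resident: yes → true
  leadership role held: yes → true
  expected family contribution ≥ 24163 USD: 29640 ≥ 24163 is true
Combine:
[1.1.1] false AND true = false
[1.1] NOT false = true
[1.2] true OR true = true
[1.3.2] false AND false = false
[1.3] true OR false = true
[1] true AND true AND true = true
[2.1.1] exactly-one(true, true) = false
[2.1] NOT false = true
[2.2.1.1] false OR true = true
[2.2.1.2] true AND true = true
[2.2.1] true → true = true
[2.2] NOT true = false
[2] true → false = false
[root] true AND false = false
Overall: false → declined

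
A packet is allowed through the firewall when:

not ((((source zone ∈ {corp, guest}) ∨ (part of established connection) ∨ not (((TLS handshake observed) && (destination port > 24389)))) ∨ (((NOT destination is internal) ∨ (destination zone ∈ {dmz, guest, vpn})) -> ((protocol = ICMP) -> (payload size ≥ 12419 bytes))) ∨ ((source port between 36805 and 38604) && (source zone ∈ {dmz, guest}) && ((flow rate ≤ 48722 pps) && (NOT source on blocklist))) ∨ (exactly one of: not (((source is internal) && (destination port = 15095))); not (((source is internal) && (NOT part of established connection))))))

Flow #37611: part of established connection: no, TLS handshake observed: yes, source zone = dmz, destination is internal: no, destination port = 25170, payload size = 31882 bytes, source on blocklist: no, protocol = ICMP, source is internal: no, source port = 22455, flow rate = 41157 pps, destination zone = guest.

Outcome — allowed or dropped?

Atomic conditions:
  source zone ∈ {corp, guest}: dmz is not in the set → false
  part of established connection: no → false
  TLS handshake observed: yes → true
  destination port > 24389: 25170 > 24389 is true
  NOT destination is internal: no → true
  destination zone ∈ {dmz, guest, vpn}: guest is in the set → true
  protocol = ICMP: ICMP == ICMP is true
  payload size ≥ 12419 bytes: 31882 ≥ 12419 is true
  source port between 36805 and 38604: 22455 in [36805, 38604] is false
  source zone ∈ {dmz, guest}: dmz is in the set → true
  flow rate ≤ 48722 pps: 41157 ≤ 48722 is true
  NOT source on blocklist: no → true
  source is internal: no → false
  destination port = 15095: 25170 == 15095 is false
  NOT part of established connection: no → true
Combine:
[1.1.3.1] true AND true = true
[1.1.3] NOT true = false
[1.1] false OR false OR false = false
[1.2.1] true OR true = true
[1.2.2] true → true = true
[1.2] true → true = true
[1.3.3] true AND true = true
[1.3] false AND true AND true = false
[1.4.1.1] false AND false = false
[1.4.1] NOT false = true
[1.4.2.1] false AND true = false
[1.4.2] NOT false = true
[1.4] exactly-one(true, true) = false
[1] false OR true OR false OR false = true
[root] NOT true = false
Overall: false → dropped

Dropped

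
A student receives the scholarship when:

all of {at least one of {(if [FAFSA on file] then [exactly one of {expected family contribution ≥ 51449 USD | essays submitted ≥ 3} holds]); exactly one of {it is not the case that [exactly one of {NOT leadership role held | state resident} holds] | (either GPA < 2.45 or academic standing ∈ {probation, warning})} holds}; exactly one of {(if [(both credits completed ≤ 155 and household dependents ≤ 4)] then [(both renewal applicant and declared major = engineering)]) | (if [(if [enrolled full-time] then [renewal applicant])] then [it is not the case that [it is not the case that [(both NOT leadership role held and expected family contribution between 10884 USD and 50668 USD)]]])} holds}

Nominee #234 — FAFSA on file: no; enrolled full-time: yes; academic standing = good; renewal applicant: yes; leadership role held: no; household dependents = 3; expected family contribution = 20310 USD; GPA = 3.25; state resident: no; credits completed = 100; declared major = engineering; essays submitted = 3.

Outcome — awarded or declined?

Atomic conditions:
  FAFSA on file: no → false
  expected family contribution ≥ 51449 USD: 20310 ≥ 51449 is false
  essays submitted ≥ 3: 3 ≥ 3 is true
  NOT leadership role held: no → true
  state resident: no → false
  GPA < 2.45: 3.25 < 2.45 is false
  academic standing ∈ {probation, warning}: good is not in the set → false
  credits completed ≤ 155: 100 ≤ 155 is true
  household dependents ≤ 4: 3 ≤ 4 is true
  renewal applicant: yes → true
  declared major = engineering: engineering == engineering is true
  enrolled full-time: yes → true
  expected family contribution between 10884 USD and 50668 USD: 20310 in [10884, 50668] is true
Combine:
[1.1.2] exactly-one(false, true) = true
[1.1] false → true (antecedent false ⇒ implication holds) = true
[1.2.1.1] exactly-one(true, false) = true
[1.2.1] NOT true = false
[1.2.2] false OR false = false
[1.2] exactly-one(false, false) = false
[1] true OR false = true
[2.1.1] true AND true = true
[2.1.2] true AND true = true
[2.1] true → true = true
[2.2.1] true → true = true
[2.2.2.1.1] true AND true = true
[2.2.2.1] NOT true = false
[2.2.2] NOT false = true
[2.2] true → true = true
[2] exactly-one(true, true) = false
[root] true AND false = false
Overall: false → declined

Declined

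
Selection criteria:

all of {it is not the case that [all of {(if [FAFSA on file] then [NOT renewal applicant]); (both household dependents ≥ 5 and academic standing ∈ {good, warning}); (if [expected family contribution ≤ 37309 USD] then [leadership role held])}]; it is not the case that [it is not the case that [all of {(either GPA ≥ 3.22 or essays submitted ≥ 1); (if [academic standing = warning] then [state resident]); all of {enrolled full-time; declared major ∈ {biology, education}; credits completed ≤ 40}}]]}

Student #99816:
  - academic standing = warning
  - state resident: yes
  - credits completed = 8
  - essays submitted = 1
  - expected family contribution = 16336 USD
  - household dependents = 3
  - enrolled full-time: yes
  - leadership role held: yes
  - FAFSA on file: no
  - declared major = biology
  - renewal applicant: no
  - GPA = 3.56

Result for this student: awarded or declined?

Atomic conditions:
  FAFSA on file: no → false
  NOT renewal applicant: no → true
  household dependents ≥ 5: 3 ≥ 5 is false
  academic standing ∈ {good, warning}: warning is in the set → true
  expected family contribution ≤ 37309 USD: 16336 ≤ 37309 is true
  leadership role held: yes → true
  GPA ≥ 3.22: 3.56 ≥ 3.22 is true
  essays submitted ≥ 1: 1 ≥ 1 is true
  academic standing = warning: warning == warning is true
  state resident: yes → true
  enrolled full-time: yes → true
  declared major ∈ {biology, education}: biology is in the set → true
  credits completed ≤ 40: 8 ≤ 40 is true
Combine:
[1.1.1] false → true (antecedent false ⇒ implication holds) = true
[1.1.2] false AND true = false
[1.1.3] true → true = true
[1.1] true AND false AND true = false
[1] NOT false = true
[2.1.1.1] true OR true = true
[2.1.1.2] true → true = true
[2.1.1.3] true AND true AND true = true
[2.1.1] true AND true AND true = true
[2.1] NOT true = false
[2] NOT false = true
[root] true AND true = true
Overall: true → awarded

Awarded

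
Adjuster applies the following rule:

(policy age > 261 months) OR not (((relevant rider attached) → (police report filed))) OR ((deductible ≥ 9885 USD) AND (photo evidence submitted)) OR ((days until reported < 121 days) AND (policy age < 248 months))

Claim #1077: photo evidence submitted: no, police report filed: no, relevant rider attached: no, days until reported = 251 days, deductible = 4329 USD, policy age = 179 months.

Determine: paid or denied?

Atomic conditions:
  policy age > 261 months: 179 > 261 is false
  relevant rider attached: no → false
  police report filed: no → false
  deductible ≥ 9885 USD: 4329 ≥ 9885 is false
  photo evidence submitted: no → false
  days until reported < 121 days: 251 < 121 is false
  policy age < 248 months: 179 < 248 is true
Combine:
[2.1] false → false (antecedent false ⇒ implication holds) = true
[2] NOT true = false
[3] false AND false = false
[4] false AND true = false
[root] false OR false OR false OR false = false
Overall: false → denied

Denied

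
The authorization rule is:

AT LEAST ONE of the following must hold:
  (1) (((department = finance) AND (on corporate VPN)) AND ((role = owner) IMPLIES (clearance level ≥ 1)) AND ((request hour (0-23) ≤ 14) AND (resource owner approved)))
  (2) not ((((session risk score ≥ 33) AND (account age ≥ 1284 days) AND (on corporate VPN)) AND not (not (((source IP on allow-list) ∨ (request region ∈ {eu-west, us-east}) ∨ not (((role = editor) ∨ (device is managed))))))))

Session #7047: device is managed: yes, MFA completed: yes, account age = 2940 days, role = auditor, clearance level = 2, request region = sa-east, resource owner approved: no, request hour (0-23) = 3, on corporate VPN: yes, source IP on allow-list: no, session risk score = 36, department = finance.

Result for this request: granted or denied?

Atomic conditions:
  department = finance: finance == finance is true
  on corporate VPN: yes → true
  role = owner: auditor == owner is false
  clearance level ≥ 1: 2 ≥ 1 is true
  request hour (0-23) ≤ 14: 3 ≤ 14 is true
  resource owner approved: no → false
  session risk score ≥ 33: 36 ≥ 33 is true
  account age ≥ 1284 days: 2940 ≥ 1284 is true
  source IP on allow-list: no → false
  request region ∈ {eu-west, us-east}: sa-east is not in the set → false
  role = editor: auditor == editor is false
  device is managed: yes → true
Combine:
[1.1] true AND true = true
[1.2] false → true (antecedent false ⇒ implication holds) = true
[1.3] true AND false = false
[1] true AND true AND false = false
[2.1.1] true AND true AND true = true
[2.1.2.1.1.3.1] false OR true = true
[2.1.2.1.1.3] NOT true = false
[2.1.2.1.1] false OR false OR false = false
[2.1.2.1] NOT false = true
[2.1.2] NOT true = false
[2.1] true AND false = false
[2] NOT false = true
[root] false OR true = true
Overall: true → granted

Granted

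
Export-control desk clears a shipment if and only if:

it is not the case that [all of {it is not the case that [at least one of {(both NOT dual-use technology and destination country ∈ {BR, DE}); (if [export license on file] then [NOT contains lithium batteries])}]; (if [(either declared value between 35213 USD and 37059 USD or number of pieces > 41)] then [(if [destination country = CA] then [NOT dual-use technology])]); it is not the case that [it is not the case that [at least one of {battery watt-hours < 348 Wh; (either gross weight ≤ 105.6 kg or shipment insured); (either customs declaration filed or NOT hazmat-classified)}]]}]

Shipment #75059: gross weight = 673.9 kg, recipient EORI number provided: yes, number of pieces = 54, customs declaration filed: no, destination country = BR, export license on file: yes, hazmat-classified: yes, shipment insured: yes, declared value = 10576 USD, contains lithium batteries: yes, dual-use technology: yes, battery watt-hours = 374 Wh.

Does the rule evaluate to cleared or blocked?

Blocked

Atomic conditions:
  NOT dual-use technology: yes → false
  destination country ∈ {BR, DE}: BR is in the set → true
  export license on file: yes → true
  NOT contains lithium batteries: yes → false
  declared value between 35213 USD and 37059 USD: 10576 in [35213, 37059] is false
  number of pieces > 41: 54 > 41 is true
  destination country = CA: BR == CA is false
  battery watt-hours < 348 Wh: 374 < 348 is false
  gross weight ≤ 105.6 kg: 673.9 ≤ 105.6 is false
  shipment insured: yes → true
  customs declaration filed: no → false
  NOT hazmat-classified: yes → false
Combine:
[1.1.1.1] false AND true = false
[1.1.1.2] true → false = false
[1.1.1] false OR false = false
[1.1] NOT false = true
[1.2.1] false OR true = true
[1.2.2] false → false (antecedent false ⇒ implication holds) = true
[1.2] true → true = true
[1.3.1.1.2] false OR true = true
[1.3.1.1.3] false OR false = false
[1.3.1.1] false OR true OR false = true
[1.3.1] NOT true = false
[1.3] NOT false = true
[1] true AND true AND true = true
[root] NOT true = false
Overall: false → blocked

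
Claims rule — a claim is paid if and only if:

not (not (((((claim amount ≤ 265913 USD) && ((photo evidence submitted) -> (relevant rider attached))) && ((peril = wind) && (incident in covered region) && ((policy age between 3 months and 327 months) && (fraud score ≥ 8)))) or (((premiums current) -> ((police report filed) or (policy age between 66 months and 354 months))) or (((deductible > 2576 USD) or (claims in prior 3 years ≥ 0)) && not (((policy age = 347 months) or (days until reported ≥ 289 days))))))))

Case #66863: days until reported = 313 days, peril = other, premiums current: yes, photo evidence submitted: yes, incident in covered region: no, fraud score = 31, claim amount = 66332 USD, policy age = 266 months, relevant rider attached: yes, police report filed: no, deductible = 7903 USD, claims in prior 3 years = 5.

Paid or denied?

Atomic conditions:
  claim amount ≤ 265913 USD: 66332 ≤ 265913 is true
  photo evidence submitted: yes → true
  relevant rider attached: yes → true
  peril = wind: other == wind is false
  incident in covered region: no → false
  policy age between 3 months and 327 months: 266 in [3, 327] is true
  fraud score ≥ 8: 31 ≥ 8 is true
  premiums current: yes → true
  police report filed: no → false
  policy age between 66 months and 354 months: 266 in [66, 354] is true
  deductible > 2576 USD: 7903 > 2576 is true
  claims in prior 3 years ≥ 0: 5 ≥ 0 is true
  policy age = 347 months: 266 == 347 is false
  days until reported ≥ 289 days: 313 ≥ 289 is true
Combine:
[1.1.1.1.2] true → true = true
[1.1.1.1] true AND true = true
[1.1.1.2.3] true AND true = true
[1.1.1.2] false AND false AND true = false
[1.1.1] true AND false = false
[1.1.2.1.2] false OR true = true
[1.1.2.1] true → true = true
[1.1.2.2.1] true OR true = true
[1.1.2.2.2.1] false OR true = true
[1.1.2.2.2] NOT true = false
[1.1.2.2] true AND false = false
[1.1.2] true OR false = true
[1.1] false OR true = true
[1] NOT true = false
[root] NOT false = true
Overall: true → paid

Paid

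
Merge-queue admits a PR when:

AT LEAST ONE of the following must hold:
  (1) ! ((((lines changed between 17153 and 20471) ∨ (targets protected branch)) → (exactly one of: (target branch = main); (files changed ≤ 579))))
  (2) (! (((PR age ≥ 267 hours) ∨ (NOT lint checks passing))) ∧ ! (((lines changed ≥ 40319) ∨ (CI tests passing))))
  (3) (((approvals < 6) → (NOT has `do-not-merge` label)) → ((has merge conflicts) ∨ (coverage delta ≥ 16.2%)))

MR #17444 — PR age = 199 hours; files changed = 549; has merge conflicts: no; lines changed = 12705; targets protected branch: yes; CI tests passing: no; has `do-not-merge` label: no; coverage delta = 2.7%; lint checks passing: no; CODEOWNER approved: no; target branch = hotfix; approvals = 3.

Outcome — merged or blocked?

Atomic conditions:
  lines changed between 17153 and 20471: 12705 in [17153, 20471] is false
  targets protected branch: yes → true
  target branch = main: hotfix == main is false
  files changed ≤ 579: 549 ≤ 579 is true
  PR age ≥ 267 hours: 199 ≥ 267 is false
  NOT lint checks passing: no → true
  lines changed ≥ 40319: 12705 ≥ 40319 is false
  CI tests passing: no → false
  approvals < 6: 3 < 6 is true
  NOT has `do-not-merge` label: no → true
  has merge conflicts: no → false
  coverage delta ≥ 16.2%: 2.7 ≥ 16.2 is false
Combine:
[1.1.1] false OR true = true
[1.1.2] exactly-one(false, true) = true
[1.1] true → true = true
[1] NOT true = false
[2.1.1] false OR true = true
[2.1] NOT true = false
[2.2.1] false OR false = false
[2.2] NOT false = true
[2] false AND true = false
[3.1] true → true = true
[3.2] false OR false = false
[3] true → false = false
[root] false OR false OR false = false
Overall: false → blocked

Blocked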